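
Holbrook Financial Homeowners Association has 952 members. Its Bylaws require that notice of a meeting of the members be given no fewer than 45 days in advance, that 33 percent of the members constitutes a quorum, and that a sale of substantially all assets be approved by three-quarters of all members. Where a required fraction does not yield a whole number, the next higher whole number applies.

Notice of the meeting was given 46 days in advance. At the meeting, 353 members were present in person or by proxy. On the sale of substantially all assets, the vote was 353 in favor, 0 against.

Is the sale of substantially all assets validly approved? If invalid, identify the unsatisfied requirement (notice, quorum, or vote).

Invalid — vote requirement not satisfied.

Notice: 46 days given; 45 required. Satisfied.
Quorum: 33% of 952 = 314.16, rounded up to 315; 353 present. Satisfied.
Vote: requires three-fourths of all members (952); 3/4 of 952 = 714, so 714 needed; 353 in favor. Not satisfied.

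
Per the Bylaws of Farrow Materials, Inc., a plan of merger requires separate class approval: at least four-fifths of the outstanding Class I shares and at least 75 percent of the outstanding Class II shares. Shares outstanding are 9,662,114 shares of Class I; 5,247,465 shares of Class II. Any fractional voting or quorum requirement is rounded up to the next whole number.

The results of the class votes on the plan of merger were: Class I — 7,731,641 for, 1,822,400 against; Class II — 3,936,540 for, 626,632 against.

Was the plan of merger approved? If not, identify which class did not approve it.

Class I: 4/5 of 9662114 = 7729691.20, rounded up to 7729692; 7,729,692 required, 7,731,641 in favor — approved.
Class II: 3/4 of 5247465 = 3935598.75, rounded up to 3935599; 3,935,599 required, 3,936,540 in favor — approved.

Approved — every class gave the required vote.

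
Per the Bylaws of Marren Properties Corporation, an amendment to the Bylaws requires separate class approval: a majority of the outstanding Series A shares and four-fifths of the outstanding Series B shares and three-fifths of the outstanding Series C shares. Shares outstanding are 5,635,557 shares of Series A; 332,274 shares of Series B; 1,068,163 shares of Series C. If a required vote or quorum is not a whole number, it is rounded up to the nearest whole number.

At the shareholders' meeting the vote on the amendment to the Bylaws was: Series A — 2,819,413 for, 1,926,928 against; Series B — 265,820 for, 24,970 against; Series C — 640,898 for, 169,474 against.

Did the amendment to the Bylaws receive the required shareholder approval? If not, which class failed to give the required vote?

Approved — every class gave the required vote.

Series A: a majority of 5635557 is 2817779; 2,817,779 required, 2,819,413 in favor — approved.
Series B: 4/5 of 332274 = 265819.20, rounded up to 265820; 265,820 required, 265,820 in favor — approved.
Series C: 3/5 of 1068163 = 640897.80, rounded up to 640898; 640,898 required, 640,898 in favor — approved.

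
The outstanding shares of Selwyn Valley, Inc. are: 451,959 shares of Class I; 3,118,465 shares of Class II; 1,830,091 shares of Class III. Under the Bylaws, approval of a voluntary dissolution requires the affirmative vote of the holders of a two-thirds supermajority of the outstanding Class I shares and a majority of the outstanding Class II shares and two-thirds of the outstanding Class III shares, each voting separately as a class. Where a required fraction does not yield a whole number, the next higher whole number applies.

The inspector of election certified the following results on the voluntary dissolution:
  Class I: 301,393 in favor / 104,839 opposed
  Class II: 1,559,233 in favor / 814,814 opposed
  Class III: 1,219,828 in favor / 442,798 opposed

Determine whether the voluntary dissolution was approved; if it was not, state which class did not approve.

Not approved — the Class III shares did not give the required vote.

Class I: 2/3 of 451959 = 301306; 301,306 required, 301,393 in favor — approved.
Class II: a majority of 3118465 is 1559233; 1,559,233 required, 1,559,233 in favor — approved.
Class III: 2/3 of 1830091 = 1220060.67, rounded up to 1220061; 1,220,061 required, 1,219,828 in favor — not approved.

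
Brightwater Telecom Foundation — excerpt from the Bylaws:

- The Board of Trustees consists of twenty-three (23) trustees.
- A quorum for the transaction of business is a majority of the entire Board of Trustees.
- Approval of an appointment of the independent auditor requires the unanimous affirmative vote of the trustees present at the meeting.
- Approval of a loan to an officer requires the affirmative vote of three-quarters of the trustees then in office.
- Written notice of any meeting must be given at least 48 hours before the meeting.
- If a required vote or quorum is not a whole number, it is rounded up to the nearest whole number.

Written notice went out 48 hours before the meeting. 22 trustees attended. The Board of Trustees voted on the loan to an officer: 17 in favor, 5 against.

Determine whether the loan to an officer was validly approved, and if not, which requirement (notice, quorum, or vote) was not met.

Notice: 48 hours given; 48 required (48 ≥ 48). Satisfied.
Quorum: 22 present; quorum is 12. Satisfied.
Vote: the loan to an officer requires three-fourths of the trustees then in office (23). 3/4 of 23 = 17.25, rounded up to 18, so 18 affirmative votes are needed; 17 voted in favor. Not satisfied.

Invalid — vote requirement not satisfied.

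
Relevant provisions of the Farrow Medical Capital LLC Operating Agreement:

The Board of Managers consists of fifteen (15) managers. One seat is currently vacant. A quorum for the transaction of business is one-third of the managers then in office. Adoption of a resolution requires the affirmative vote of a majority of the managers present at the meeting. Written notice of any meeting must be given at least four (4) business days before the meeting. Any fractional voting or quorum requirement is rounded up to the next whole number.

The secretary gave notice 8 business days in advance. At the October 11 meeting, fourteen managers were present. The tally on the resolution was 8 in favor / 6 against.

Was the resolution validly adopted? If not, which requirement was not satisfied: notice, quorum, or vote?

Notice: 8 business days given; 4 required (8 ≥ 4). Satisfied.
Quorum: 14 present; quorum is 5. Satisfied.
Vote: the resolution requires a majority of the managers present (14). A majority of 14 is 8, so 8 affirmative votes are needed; 8 voted in favor. Satisfied.

Valid — all requirements satisfied.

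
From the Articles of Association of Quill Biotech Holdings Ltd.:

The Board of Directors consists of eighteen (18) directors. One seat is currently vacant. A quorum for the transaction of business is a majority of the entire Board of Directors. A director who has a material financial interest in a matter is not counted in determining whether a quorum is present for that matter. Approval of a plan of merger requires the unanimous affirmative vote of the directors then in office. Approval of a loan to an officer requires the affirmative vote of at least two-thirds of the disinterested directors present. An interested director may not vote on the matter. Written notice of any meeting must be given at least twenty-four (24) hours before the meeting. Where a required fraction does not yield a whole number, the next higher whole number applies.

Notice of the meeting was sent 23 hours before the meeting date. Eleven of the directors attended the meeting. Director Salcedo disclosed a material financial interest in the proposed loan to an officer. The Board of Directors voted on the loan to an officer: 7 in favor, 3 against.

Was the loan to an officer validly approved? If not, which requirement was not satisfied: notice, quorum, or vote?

Notice: 23 hours given; 24 required (23 < 24). Not satisfied.
Quorum: 11 present, but the 1 interested director does not count, leaving 10. Quorum is 10. Satisfied.
Vote: the loan to an officer requires two-thirds of the disinterested directors present (11 − 1 = 10). 2/3 of 10 = 6.67, rounded up to 7, so 7 affirmative votes are needed; 7 voted in favor. Satisfied.

Invalid — notice requirement not satisfied.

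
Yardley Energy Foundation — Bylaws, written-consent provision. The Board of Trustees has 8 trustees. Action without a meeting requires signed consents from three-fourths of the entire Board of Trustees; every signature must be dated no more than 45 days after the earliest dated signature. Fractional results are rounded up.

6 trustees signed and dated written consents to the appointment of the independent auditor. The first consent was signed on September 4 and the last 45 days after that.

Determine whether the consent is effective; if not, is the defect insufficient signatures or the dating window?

Signatures required: three-fourths of 8 — 3/4 of 8 = 6, so 6 needed; 6 signed. Sufficient.
Dating window: the latest signature is 45 days after the earliest; the limit is 45 days. Within the window.

Effective — both the signature and dating-window requirements are satisfied.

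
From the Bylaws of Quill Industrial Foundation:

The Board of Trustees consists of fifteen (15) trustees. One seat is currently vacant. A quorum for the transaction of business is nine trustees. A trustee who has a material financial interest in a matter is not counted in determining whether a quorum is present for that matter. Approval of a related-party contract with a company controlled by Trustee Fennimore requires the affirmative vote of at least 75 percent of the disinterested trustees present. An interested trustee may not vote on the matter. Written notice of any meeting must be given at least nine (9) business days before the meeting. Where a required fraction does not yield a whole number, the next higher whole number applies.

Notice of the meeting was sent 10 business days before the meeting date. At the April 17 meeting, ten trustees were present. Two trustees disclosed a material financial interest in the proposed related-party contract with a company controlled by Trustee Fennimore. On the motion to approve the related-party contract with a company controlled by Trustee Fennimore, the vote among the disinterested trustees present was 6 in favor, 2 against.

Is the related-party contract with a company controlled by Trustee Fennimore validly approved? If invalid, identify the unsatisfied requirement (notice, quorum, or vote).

Notice: 10 business days given; 9 required (10 ≥ 9). Satisfied.
Quorum: 10 present, but the 2 interested trustees do not count, leaving 8. Quorum is 9. Not satisfied.
Vote: the related-party contract with a company controlled by Trustee Fennimore requires three-fourths of the disinterested trustees present (10 − 2 = 8). 3/4 of 8 = 6, so 6 affirmative votes are needed; 6 voted in favor. Satisfied. (Moot — without a quorum no business can be validly transacted.)

Invalid — quorum requirement not satisfied.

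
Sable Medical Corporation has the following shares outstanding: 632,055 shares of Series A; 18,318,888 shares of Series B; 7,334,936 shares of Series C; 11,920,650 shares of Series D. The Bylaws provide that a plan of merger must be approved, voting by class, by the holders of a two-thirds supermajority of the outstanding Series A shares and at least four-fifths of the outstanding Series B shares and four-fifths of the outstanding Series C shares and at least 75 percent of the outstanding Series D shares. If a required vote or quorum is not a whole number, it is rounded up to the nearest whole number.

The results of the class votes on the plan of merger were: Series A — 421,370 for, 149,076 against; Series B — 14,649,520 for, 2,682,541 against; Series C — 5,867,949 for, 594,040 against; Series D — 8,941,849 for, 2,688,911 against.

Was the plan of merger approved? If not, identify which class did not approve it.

Not approved — the Series B shares did not give the required vote.

Series A: 2/3 of 632055 = 421370; 421,370 required, 421,370 in favor — approved.
Series B: 4/5 of 18318888 = 14655110.40, rounded up to 14655111; 14,655,111 required, 14,649,520 in favor — not approved.
Series C: 4/5 of 7334936 = 5867948.80, rounded up to 5867949; 5,867,949 required, 5,867,949 in favor — approved.
Series D: 3/4 of 11920650 = 8940487.50, rounded up to 8940488; 8,940,488 required, 8,941,849 in favor — approved.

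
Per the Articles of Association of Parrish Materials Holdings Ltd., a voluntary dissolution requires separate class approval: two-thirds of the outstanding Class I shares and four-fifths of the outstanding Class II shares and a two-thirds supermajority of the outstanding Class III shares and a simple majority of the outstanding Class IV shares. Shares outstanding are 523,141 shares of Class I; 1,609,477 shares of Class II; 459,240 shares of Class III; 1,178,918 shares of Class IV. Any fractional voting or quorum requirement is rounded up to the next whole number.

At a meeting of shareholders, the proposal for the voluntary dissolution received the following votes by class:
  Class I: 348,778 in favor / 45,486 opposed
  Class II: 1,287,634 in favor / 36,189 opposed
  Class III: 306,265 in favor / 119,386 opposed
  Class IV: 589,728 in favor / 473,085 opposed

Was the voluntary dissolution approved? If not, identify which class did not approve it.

Class I: 2/3 of 523141 = 348760.67, rounded up to 348761; 348,761 required, 348,778 in favor — approved.
Class II: 4/5 of 1609477 = 1287581.60, rounded up to 1287582; 1,287,582 required, 1,287,634 in favor — approved.
Class III: 2/3 of 459240 = 306160; 306,160 required, 306,265 in favor — approved.
Class IV: a majority of 1178918 is 589460; 589,460 required, 589,728 in favor — approved.

Approved — every class gave the required vote.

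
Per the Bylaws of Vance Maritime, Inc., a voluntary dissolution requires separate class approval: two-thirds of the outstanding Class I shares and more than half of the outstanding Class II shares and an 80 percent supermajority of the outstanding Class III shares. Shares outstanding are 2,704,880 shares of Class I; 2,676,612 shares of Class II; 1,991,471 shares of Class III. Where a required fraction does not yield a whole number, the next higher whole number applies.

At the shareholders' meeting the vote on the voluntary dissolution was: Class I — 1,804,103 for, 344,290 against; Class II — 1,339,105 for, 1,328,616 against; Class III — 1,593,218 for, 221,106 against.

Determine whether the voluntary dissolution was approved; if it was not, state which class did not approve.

Approved — every class gave the required vote.

Class I: 2/3 of 2704880 = 1803253.33, rounded up to 1803254; 1,803,254 required, 1,804,103 in favor — approved.
Class II: a majority of 2676612 is 1338307; 1,338,307 required, 1,339,105 in favor — approved.
Class III: 4/5 of 1991471 = 1593176.80, rounded up to 1593177; 1,593,177 required, 1,593,218 in favor — approved.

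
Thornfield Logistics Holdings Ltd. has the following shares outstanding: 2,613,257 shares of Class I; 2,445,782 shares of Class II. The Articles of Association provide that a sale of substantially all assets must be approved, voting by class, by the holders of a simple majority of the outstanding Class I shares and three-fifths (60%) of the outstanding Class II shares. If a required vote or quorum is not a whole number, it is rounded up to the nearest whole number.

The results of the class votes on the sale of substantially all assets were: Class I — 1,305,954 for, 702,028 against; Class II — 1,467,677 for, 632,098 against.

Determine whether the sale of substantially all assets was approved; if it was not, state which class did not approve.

Not approved — the Class I shares did not give the required vote.

Class I: a majority of 2613257 is 1306629; 1,306,629 required, 1,305,954 in favor — not approved.
Class II: 3/5 of 2445782 = 1467469.20, rounded up to 1467470; 1,467,470 required, 1,467,677 in favor — approved.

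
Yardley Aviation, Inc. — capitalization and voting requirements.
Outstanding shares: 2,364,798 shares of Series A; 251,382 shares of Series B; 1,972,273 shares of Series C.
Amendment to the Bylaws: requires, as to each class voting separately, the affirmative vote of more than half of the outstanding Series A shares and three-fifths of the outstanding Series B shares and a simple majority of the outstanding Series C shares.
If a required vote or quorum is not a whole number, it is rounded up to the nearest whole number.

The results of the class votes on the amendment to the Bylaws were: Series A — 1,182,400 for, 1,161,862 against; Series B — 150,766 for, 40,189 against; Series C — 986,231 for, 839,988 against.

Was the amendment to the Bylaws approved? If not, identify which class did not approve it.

Not approved — the Series B shares did not give the required vote.

Series A: a majority of 2364798 is 1182400; 1,182,400 required, 1,182,400 in favor — approved.
Series B: 3/5 of 251382 = 150829.20, rounded up to 150830; 150,830 required, 150,766 in favor — not approved.
Series C: a majority of 1972273 is 986137; 986,137 required, 986,231 in favor — approved.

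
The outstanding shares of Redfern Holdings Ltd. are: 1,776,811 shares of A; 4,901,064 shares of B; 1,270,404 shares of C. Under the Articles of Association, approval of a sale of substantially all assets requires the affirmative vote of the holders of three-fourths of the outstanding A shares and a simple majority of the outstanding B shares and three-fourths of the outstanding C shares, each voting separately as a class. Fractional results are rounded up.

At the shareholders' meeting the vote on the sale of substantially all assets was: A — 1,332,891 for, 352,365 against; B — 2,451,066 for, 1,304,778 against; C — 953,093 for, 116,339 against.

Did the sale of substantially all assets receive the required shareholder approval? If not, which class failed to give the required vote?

A: 3/4 of 1776811 = 1332608.25, rounded up to 1332609; 1,332,609 required, 1,332,891 in favor — approved.
B: a majority of 4901064 is 2450533; 2,450,533 required, 2,451,066 in favor — approved.
C: 3/4 of 1270404 = 952803; 952,803 required, 953,093 in favor — approved.

Approved — every class gave the required vote.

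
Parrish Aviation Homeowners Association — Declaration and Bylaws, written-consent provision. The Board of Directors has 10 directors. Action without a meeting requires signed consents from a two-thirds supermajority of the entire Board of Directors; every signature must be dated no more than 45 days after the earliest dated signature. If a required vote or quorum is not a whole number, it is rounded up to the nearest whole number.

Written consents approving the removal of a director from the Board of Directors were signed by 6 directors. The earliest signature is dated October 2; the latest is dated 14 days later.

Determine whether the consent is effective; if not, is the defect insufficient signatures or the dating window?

Not effective — insufficient signatures.

Signatures required: a two-thirds supermajority of 10 — 2/3 of 10 = 6.67, rounded up to 7, so 7 needed; 6 signed. Insufficient.
Dating window: the latest signature is 14 days after the earliest; the limit is 45 days. Within the window.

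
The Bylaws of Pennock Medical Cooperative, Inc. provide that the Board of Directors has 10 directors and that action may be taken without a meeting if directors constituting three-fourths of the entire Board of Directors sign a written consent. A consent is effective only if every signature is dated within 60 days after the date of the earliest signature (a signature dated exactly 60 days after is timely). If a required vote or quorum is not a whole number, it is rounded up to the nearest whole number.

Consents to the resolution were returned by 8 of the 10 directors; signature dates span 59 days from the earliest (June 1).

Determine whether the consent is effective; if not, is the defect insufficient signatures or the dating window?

Effective — both the signature and dating-window requirements are satisfied.

Signatures required: three-fourths of 10 — 3/4 of 10 = 7.50, rounded up to 8, so 8 needed; 8 signed. Sufficient.
Dating window: the latest signature is 59 days after the earliest; the limit is 60 days. Within the window.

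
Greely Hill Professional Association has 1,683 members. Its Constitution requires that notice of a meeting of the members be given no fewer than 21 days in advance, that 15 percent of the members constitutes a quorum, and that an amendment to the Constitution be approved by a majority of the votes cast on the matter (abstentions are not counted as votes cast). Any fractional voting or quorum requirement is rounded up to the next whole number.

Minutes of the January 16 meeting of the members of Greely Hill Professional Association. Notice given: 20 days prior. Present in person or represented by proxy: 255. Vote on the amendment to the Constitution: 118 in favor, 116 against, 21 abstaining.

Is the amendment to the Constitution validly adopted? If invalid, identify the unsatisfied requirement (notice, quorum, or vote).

Invalid — notice requirement not satisfied.

Notice: 20 days given; 21 required. Not satisfied.
Quorum: 15% of 1,683 = 252.45, rounded up to 253; 255 present. Satisfied.
Vote: requires a majority of the votes cast (255 − 21 abstaining = 234); a majority of 234 is 118, so 118 needed; 118 in favor. Satisfied.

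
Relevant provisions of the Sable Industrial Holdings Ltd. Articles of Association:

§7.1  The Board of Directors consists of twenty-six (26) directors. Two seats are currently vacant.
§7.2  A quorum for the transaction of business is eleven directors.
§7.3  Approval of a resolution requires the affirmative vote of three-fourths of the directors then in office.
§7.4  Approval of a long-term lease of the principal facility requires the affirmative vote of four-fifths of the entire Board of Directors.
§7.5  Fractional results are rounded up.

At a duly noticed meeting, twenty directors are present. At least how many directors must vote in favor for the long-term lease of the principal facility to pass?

The long-term lease of the principal facility requires four-fifths of the entire Board of Directors (26).
4/5 of 26 = 20.80, rounded up to 21.
(Only 20 can vote, so the long-term lease of the principal facility cannot pass at this meeting, but the required vote is still 21.)

21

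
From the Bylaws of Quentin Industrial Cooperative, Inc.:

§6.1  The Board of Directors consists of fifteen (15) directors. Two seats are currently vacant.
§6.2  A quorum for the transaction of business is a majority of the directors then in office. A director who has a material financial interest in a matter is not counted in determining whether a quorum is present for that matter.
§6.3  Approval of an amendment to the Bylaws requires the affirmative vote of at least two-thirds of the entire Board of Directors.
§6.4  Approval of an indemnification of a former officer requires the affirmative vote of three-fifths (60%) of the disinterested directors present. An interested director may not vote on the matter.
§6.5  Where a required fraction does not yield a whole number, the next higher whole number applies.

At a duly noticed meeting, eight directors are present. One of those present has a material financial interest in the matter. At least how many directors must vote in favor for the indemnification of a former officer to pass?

5

The indemnification of a former officer requires three-fifths of the disinterested directors present (8 − 1 = 7).
3/5 of 7 = 4.20, rounded up to 5.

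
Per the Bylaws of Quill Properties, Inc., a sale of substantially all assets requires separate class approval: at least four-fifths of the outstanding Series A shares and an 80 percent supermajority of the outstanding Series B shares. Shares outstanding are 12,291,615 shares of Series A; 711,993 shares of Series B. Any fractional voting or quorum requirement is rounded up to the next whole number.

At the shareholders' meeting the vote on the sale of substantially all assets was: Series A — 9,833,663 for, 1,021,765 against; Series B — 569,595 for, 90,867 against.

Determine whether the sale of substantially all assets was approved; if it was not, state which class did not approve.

Series A: 4/5 of 12291615 = 9833292; 9,833,292 required, 9,833,663 in favor — approved.
Series B: 4/5 of 711993 = 569594.40, rounded up to 569595; 569,595 required, 569,595 in favor — approved.

Approved — every class gave the required vote.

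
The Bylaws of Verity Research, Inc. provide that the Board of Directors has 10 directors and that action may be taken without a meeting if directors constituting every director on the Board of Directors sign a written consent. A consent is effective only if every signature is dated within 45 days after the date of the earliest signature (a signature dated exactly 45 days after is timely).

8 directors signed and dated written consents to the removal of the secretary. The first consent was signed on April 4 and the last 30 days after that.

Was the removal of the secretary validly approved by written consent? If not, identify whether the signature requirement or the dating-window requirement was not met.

Signatures required: every one of 10 — unanimous means all 10, so 10 needed; 8 signed. Insufficient.
Dating window: the latest signature is 30 days after the earliest; the limit is 45 days. Within the window.

Not effective — insufficient signatures.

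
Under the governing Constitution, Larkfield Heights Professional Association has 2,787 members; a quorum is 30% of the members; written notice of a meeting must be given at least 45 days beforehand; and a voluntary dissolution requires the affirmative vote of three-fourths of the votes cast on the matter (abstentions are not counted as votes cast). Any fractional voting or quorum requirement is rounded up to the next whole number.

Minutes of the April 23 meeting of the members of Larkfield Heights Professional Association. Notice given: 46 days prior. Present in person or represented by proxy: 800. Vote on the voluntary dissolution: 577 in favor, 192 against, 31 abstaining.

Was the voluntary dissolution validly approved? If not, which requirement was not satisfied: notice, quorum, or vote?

Notice: 46 days given; 45 required. Satisfied.
Quorum: 30% of 2,787 = 836.10, rounded up to 837; 800 present. Not satisfied.
Vote: requires three-fourths of the votes cast (800 − 31 abstaining = 769); 3/4 of 769 = 576.75, rounded up to 577, so 577 needed; 577 in favor. Satisfied.

Invalid — quorum requirement not satisfied.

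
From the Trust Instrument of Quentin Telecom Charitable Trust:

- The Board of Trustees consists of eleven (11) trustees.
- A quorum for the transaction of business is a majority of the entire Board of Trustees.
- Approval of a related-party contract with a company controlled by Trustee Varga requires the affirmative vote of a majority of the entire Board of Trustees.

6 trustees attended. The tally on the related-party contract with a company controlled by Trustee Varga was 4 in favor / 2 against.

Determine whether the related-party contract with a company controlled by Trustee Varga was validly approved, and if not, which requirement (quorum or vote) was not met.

Quorum: 6 present; quorum is 6. Satisfied.
Vote: the related-party contract with a company controlled by Trustee Varga requires a majority of the entire Board of Trustees (11). A majority of 11 is 6, so 6 affirmative votes are needed; 4 voted in favor. Not satisfied.

Invalid — vote requirement not satisfied.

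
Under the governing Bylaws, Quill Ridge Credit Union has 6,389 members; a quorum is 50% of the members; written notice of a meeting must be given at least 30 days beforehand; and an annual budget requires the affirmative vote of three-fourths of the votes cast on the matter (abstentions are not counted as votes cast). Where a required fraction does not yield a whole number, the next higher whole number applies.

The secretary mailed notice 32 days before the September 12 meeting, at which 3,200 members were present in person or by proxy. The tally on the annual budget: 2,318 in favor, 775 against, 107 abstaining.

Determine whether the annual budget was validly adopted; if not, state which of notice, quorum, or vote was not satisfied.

Notice: 32 days given; 30 required. Satisfied.
Quorum: 50% of 6,389 = 3,194.50, rounded up to 3,195; 3,200 present. Satisfied.
Vote: requires three-fourths of the votes cast (3,200 − 107 abstaining = 3,093); 3/4 of 3093 = 2319.75, rounded up to 2320, so 2,320 needed; 2,318 in favor. Not satisfied.

Invalid — vote requirement not satisfied.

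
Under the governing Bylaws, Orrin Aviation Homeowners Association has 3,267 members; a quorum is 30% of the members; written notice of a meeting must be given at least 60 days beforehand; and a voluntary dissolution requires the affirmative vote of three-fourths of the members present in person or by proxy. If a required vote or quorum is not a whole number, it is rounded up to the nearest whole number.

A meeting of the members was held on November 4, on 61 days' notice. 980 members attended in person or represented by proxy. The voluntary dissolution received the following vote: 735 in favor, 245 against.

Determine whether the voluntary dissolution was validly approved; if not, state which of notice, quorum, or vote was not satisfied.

Notice: 61 days given; 60 required. Satisfied.
Quorum: 30% of 3,267 = 980.10, rounded up to 981; 980 present. Not satisfied.
Vote: requires three-fourths of those present (980); 3/4 of 980 = 735, so 735 needed; 735 in favor. Satisfied.

Invalid — quorum requirement not satisfied.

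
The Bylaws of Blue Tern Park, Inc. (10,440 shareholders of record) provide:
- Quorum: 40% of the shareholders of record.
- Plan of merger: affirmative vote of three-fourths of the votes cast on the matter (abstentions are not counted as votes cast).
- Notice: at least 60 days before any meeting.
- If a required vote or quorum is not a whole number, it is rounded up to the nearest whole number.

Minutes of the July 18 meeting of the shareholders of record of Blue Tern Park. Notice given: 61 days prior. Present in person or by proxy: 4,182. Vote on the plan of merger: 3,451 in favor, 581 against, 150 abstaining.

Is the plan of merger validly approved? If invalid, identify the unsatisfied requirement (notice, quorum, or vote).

Valid — all requirements satisfied.

Notice: 61 days given; 60 required. Satisfied.
Quorum: 40% of 10,440 = 4,176; 4,182 present. Satisfied.
Vote: requires three-fourths of the votes cast (4,182 − 150 abstaining = 4,032); 3/4 of 4032 = 3024, so 3,024 needed; 3,451 in favor. Satisfied.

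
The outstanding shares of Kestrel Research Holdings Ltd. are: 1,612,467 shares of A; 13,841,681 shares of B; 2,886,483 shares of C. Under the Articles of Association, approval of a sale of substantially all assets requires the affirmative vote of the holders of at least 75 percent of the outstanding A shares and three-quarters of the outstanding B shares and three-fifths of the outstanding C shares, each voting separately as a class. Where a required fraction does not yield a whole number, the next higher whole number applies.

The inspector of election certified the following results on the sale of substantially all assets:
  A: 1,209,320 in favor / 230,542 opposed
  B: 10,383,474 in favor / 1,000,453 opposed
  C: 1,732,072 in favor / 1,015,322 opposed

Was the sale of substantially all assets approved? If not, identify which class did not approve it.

Not approved — the A shares did not give the required vote.

A: 3/4 of 1612467 = 1209350.25, rounded up to 1209351; 1,209,351 required, 1,209,320 in favor — not approved.
B: 3/4 of 13841681 = 10381260.75, rounded up to 10381261; 10,381,261 required, 10,383,474 in favor — approved.
C: 3/5 of 2886483 = 1731889.80, rounded up to 1731890; 1,731,890 required, 1,732,072 in favor — approved.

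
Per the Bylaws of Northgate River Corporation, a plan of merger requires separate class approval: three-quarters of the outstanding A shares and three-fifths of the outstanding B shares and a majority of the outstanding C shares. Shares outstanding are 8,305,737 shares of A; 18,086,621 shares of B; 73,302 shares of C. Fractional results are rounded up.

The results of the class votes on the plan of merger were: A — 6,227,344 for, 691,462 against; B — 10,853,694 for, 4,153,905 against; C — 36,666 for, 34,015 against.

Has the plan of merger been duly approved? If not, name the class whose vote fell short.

Not approved — the A shares did not give the required vote.

A: 3/4 of 8305737 = 6229302.75, rounded up to 6229303; 6,229,303 required, 6,227,344 in favor — not approved.
B: 3/5 of 18086621 = 10851972.60, rounded up to 10851973; 10,851,973 required, 10,853,694 in favor — approved.
C: a majority of 73302 is 36652; 36,652 required, 36,666 in favor — approved.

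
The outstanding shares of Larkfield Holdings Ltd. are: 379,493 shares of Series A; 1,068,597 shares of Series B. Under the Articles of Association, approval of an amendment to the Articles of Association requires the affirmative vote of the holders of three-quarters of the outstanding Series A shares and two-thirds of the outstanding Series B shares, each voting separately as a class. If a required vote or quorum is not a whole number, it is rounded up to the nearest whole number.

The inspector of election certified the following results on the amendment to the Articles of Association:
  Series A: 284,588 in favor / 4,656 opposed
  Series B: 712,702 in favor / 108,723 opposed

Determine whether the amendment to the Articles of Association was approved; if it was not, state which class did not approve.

Not approved — the Series A shares did not give the required vote.

Series A: 3/4 of 379493 = 284619.75, rounded up to 284620; 284,620 required, 284,588 in favor — not approved.
Series B: 2/3 of 1068597 = 712398; 712,398 required, 712,702 in favor — approved.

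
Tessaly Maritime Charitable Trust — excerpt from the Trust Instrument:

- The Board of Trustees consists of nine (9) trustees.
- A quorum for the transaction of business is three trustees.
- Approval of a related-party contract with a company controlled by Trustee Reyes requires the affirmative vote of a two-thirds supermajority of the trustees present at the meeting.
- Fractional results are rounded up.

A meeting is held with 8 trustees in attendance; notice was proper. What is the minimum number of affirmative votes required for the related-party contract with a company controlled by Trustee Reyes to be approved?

6

The related-party contract with a company controlled by Trustee Reyes requires two-thirds of the trustees present (8).
2/3 of 8 = 5.33, rounded up to 6.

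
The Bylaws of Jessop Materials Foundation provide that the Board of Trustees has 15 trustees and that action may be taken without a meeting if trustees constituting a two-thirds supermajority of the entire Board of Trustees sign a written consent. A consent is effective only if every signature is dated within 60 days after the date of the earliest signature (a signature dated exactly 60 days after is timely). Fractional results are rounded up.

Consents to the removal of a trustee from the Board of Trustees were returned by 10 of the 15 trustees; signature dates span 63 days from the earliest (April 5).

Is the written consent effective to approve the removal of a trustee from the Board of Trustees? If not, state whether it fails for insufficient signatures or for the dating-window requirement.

Signatures required: a two-thirds supermajority of 15 — 2/3 of 15 = 10, so 10 needed; 10 signed. Sufficient.
Dating window: the latest signature is 63 days after the earliest; the limit is 60 days. Outside the window.

Not effective — dating-window requirement not satisfied.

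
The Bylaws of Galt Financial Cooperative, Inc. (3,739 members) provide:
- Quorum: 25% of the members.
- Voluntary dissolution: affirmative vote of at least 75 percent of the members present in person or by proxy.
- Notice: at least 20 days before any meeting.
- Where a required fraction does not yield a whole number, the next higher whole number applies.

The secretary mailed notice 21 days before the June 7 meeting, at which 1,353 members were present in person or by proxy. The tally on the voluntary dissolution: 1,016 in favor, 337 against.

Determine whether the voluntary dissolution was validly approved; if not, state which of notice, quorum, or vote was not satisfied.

Notice: 21 days given; 20 required. Satisfied.
Quorum: 25% of 3,739 = 934.75, rounded up to 935; 1,353 present. Satisfied.
Vote: requires three-fourths of those present (1,353); 3/4 of 1353 = 1014.75, rounded up to 1015, so 1,015 needed; 1,016 in favor. Satisfied.

Valid — all requirements satisfied.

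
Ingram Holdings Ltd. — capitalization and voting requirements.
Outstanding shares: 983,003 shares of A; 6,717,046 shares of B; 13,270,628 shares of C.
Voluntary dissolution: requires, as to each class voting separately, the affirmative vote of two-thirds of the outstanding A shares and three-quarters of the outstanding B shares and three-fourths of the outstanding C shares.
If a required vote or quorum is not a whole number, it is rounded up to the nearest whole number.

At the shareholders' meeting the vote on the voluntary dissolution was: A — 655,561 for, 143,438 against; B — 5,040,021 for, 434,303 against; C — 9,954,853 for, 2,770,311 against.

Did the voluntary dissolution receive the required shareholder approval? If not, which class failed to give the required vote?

Approved — every class gave the required vote.

A: 2/3 of 983003 = 655335.33, rounded up to 655336; 655,336 required, 655,561 in favor — approved.
B: 3/4 of 6717046 = 5037784.50, rounded up to 5037785; 5,037,785 required, 5,040,021 in favor — approved.
C: 3/4 of 13270628 = 9952971; 9,952,971 required, 9,954,853 in favor — approved.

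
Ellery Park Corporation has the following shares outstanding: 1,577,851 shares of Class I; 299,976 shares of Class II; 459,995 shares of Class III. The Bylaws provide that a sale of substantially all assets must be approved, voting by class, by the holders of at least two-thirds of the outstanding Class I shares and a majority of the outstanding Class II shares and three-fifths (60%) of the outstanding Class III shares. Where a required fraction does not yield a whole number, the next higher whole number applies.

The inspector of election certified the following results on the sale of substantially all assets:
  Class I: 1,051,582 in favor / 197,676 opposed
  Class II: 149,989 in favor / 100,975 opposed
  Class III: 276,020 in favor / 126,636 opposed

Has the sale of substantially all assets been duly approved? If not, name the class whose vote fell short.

Not approved — the Class I shares did not give the required vote.

Class I: 2/3 of 1577851 = 1051900.67, rounded up to 1051901; 1,051,901 required, 1,051,582 in favor — not approved.
Class II: a majority of 299976 is 149989; 149,989 required, 149,989 in favor — approved.
Class III: 3/5 of 459995 = 275997; 275,997 required, 276,020 in favor — approved.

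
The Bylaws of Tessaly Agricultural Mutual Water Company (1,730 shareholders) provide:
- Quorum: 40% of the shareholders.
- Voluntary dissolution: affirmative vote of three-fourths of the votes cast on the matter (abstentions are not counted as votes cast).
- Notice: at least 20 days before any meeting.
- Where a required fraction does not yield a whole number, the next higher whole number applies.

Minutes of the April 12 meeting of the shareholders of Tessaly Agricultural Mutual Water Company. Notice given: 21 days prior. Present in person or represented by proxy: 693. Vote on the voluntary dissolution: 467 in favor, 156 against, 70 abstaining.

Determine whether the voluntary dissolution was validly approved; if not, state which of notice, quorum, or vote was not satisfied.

Invalid — vote requirement not satisfied.

Notice: 21 days given; 20 required. Satisfied.
Quorum: 40% of 1,730 = 692; 693 present. Satisfied.
Vote: requires three-fourths of the votes cast (693 − 70 abstaining = 623); 3/4 of 623 = 467.25, rounded up to 468, so 468 needed; 467 in favor. Not satisfied.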